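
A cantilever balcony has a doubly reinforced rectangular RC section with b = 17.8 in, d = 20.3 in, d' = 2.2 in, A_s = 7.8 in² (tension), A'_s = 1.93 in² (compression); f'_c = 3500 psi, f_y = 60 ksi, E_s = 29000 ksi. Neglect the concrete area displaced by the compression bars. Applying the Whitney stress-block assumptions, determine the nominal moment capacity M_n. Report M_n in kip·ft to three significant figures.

M_n ≈ 673 kip·ft

Assume both steels yield.
a = (A_s − A'_s) f_y/(0.85 f'_c b) = (7.8 − 1.93) × 60/(0.85 × 3.5 × 17.8) = 6.651 in.
c = a/β₁ = 6.651/0.85 = 7.825 in; ε'_s = 0.003(c − d')/c = 0.0022 ≥ ε_y = 0.0021, so the compression steel yields.
M_n = (A_s − A'_s) f_y (d − a/2) + A'_s f_y (d − d') = 352.2 × (20.3 − 3.3255) + 115.8 × (20.3 − 2.2) = 5978.4 + 2096.0 = 8074.4 kip·in = 8074.4/12 = 672.87 kip·ft.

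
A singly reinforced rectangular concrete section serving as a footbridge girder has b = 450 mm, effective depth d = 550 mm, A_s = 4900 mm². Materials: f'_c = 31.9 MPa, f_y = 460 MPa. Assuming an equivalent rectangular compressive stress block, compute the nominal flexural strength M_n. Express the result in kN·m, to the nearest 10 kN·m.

T = A_s f_y = 4900 × 460 = 2254000 N = 2254 kN.
From C = T: a = T/(0.85 f'_c b) = 2254000/(0.85 × 31.9 × 450) = 184.73 mm.
M_n = T(d − a/2) = 2254 kN × (550 − 92.365) mm = 1031.51 kN·m.

M_n ≈ 1030 kN·m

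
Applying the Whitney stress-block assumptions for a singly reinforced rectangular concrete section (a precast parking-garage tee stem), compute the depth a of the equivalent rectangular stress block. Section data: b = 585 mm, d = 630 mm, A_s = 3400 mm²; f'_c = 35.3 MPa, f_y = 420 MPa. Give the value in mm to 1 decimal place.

T = A_s f_y = 3400 × 420 = 1428000 N = 1428 kN.
Setting C = 0.85 f'_c a b equal to T: a = 1428000/(0.85 × 35.3 × 585) = 81.4 mm.

a ≈ 81.4 mm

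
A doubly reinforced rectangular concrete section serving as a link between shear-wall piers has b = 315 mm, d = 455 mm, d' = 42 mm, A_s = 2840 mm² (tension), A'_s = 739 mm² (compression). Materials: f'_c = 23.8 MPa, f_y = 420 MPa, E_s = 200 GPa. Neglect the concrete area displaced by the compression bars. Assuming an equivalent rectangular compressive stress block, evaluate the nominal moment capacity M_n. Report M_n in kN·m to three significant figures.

M_n ≈ 469 kN·m

Assume both tension and compression steel yield.
Net tension couple steel: A_s − A'_s = 2101 mm².
a = (A_s − A'_s) f_y / (0.85 f'_c b) = 882420/(0.85 × 23.8 × 315) = 138.47 mm.
c = a/β₁ = 138.47/0.85 = 162.91 mm; ε'_s = 0.003(c − d')/c = 0.0022 ≥ f_y/E_s = 0.0021, so compression steel does yield.
M_n = (A_s − A'_s) f_y (d − a/2) + A'_s f_y (d − d') = [882420 × (455 − 69.235) + 310380 × (455 − 42)] × 10⁻⁶ = 340.41 + 128.19 = 468.60 kN·m.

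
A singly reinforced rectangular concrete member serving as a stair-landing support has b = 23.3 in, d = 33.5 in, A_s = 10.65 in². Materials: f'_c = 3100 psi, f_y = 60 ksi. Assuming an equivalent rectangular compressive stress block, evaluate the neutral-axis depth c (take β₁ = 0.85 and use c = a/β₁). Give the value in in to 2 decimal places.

T = A_s f_y = 10.65 × 60 = 639 kips.
a = T/(0.85 f'_c b) = 639/(0.85 × 3.1 × 23.3) = 10.4079 in.
With β₁ = 0.85, c = a/β₁ = 10.4079/0.85 = 12.24 in.

c ≈ 12.24 in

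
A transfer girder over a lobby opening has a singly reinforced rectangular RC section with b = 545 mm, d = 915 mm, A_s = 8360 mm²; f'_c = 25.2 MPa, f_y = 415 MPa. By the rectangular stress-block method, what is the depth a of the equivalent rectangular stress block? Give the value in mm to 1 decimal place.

a ≈ 297.2 mm

T = A_s f_y = 8360 × 415 = 3469400 N = 3469.4 kN.
Setting C = 0.85 f'_c a b equal to T: a = 3469400/(0.85 × 25.2 × 545) = 297.2 mm.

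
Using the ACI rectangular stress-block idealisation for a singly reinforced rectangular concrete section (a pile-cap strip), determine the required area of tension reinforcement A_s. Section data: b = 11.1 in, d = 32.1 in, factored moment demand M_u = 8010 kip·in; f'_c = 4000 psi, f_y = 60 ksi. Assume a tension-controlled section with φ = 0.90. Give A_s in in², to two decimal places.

A_s ≈ 5.32 in²

M_n = M_u/φ = 8010/0.90 = 8900 kip·in.
From M_n = 0.85 f'_c a b (d − a/2):
a = d − √(d² − 2M_n/(0.85 f'_c b)) = 32.1 − √(32.1² − 2 × 8900/(0.85 × 4 × 11.1)) = 8.462 in.
A_s = 0.85 f'_c a b / f_y = 0.85 × 4 × 8.462 × 11.1 / 60 = 5.323 in².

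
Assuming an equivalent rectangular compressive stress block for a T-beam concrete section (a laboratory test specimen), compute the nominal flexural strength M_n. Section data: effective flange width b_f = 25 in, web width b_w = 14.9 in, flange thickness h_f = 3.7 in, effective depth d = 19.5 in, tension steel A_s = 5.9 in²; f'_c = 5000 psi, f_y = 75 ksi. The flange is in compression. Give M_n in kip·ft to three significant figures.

M_n ≈ 642 kip·ft

Tension: T = A_s f_y = 5.9 × 75 = 442.5 kips.
Try a within the flange: a = T/(0.85 f'_c b_f) = 442.5/(0.85 × 5 × 25) = 4.165 in.
a = 4.165 > h_f = 3.7 in: the block extends into the web. Split into flange-overhang and web parts.
C_f = 0.85 f'_c (b_f − b_w) h_f = 0.85 × 5 × (25 − 14.9) × 3.7 = 158.8 kips.
Remaining web compression depth: a_w = (T − C_f)/(0.85 f'_c b_w) = (442.5 − 158.8)/(0.85 × 5 × 14.9) = 4.480 in.
M_n = C_f(d − h_f/2) + (T − C_f)(d − a_w/2) = 158.8 × (19.5 − 1.85) + 283.7 × (19.5 − 2.24) = 2802.8 + 4896.7 = 7699.5 kip·in.
M_n = 7699.5/12 = 641.63 kip·ft.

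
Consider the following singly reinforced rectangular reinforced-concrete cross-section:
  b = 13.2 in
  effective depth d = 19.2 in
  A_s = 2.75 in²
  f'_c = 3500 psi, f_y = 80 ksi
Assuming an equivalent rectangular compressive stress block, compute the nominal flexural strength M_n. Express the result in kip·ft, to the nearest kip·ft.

M_n ≈ 301 kip·ft

T = A_s f_y = 2.75 × 80 = 220 kips.
a = T/(0.85 f'_c b) = 220/(0.85 × 3.5 × 13.2) = 5.602 in.
M_n = T(d − a/2) = 220 × (19.2 − 2.801) = 3607.8 kip·in = 3607.8/12 = 300.65 kip·ft.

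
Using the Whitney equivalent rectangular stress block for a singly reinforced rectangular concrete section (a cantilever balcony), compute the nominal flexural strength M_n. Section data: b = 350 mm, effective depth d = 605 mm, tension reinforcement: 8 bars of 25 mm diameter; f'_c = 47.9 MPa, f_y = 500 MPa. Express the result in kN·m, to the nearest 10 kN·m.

M_n ≈ 1050 kN·m

A_s = 8 × 491 = 3928 mm².
T = A_s f_y = 3928 × 500 = 1964000 N = 1964 kN.
From C = T: a = T/(0.85 f'_c b) = 1964000/(0.85 × 47.9 × 350) = 137.82 mm.
M_n = T(d − a/2) = 1964 kN × (605 − 68.91) mm = 1052.88 kN·m.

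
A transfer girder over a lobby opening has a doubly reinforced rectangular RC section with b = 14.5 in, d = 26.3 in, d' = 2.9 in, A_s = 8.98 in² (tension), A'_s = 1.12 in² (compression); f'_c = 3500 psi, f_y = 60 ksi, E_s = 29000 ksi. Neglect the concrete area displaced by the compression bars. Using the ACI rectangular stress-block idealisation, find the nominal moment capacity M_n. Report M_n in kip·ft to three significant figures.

Assume both steels yield.
a = (A_s − A'_s) f_y/(0.85 f'_c b) = (8.98 − 1.12) × 60/(0.85 × 3.5 × 14.5) = 10.932 in.
c = a/β₁ = 10.932/0.85 = 12.861 in; ε'_s = 0.003(c − d')/c = 0.0023 ≥ ε_y = 0.0021, so the compression steel yields.
M_n = (A_s − A'_s) f_y (d − a/2) + A'_s f_y (d − d') = 471.6 × (26.3 − 5.466) + 67.2 × (26.3 − 2.9) = 9825.3 + 1572.5 = 11397.8 kip·in = 11397.8/12 = 949.82 kip·ft.

M_n ≈ 950 kip·ft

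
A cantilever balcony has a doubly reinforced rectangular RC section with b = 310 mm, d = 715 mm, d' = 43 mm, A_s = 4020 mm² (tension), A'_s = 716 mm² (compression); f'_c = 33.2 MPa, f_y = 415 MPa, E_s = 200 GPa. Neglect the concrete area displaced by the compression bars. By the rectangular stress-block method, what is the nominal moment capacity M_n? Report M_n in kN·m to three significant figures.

Assume both tension and compression steel yield.
Net tension couple steel: A_s − A'_s = 3304 mm².
a = (A_s − A'_s) f_y / (0.85 f'_c b) = 1371160/(0.85 × 33.2 × 310) = 156.74 mm.
c = a/β₁ = 156.74/0.813 = 192.79 mm; ε'_s = 0.003(c − d')/c = 0.0023 ≥ f_y/E_s = 0.0021, so compression steel does yield.
M_n = (A_s − A'_s) f_y (d − a/2) + A'_s f_y (d − d') = [1371160 × (715 − 78.37) + 297140 × (715 − 43)] × 10⁻⁶ = 872.92 + 199.68 = 1072.60 kN·m.

M_n ≈ 1070 kN·m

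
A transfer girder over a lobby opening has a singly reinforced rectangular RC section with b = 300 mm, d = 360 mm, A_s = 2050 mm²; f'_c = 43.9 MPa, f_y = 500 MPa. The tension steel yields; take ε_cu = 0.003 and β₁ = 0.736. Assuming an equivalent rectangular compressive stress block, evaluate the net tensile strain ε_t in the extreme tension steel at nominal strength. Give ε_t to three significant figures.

ε_t ≈ 0.00568

a = A_s f_y/(0.85 f'_c b) = 91.56 mm.
β₁ = 0.736, so c = a/β₁ = 91.56/0.736 = 124.40 mm.
From the linear strain diagram with ε_cu = 0.003: ε_t = 0.003 (d − c)/c = 0.003 × (360 − 124.40)/124.40 = 0.00568.
Since ε_t ≥ 0.005, the section is tension-controlled.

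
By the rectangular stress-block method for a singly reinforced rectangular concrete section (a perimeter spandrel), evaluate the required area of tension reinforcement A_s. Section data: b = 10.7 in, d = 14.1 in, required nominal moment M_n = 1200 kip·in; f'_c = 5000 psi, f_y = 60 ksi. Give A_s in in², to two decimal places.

A_s ≈ 1.53 in²

From M_n = 0.85 f'_c a b (d − a/2):
a = d − √(d² − 2M_n/(0.85 f'_c b)) = 14.1 − √(14.1² − 2 × 1200/(0.85 × 5 × 10.7)) = 2.016 in.
A_s = 0.85 f'_c a b / f_y = 0.85 × 5 × 2.016 × 10.7 / 60 = 1.528 in².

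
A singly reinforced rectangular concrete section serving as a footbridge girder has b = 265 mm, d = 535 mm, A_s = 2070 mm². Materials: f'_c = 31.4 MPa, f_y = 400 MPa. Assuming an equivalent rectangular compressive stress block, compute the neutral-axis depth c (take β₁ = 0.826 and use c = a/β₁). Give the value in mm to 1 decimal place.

T = A_s f_y = 2070 × 400 = 828000 N = 828 kN.
Setting C = 0.85 f'_c a b equal to T: a = 828000/(0.85 × 31.4 × 265) = 117.067 mm.
With β₁ = 0.826, c = a/β₁ = 117.067/0.826 = 141.7 mm.

c ≈ 141.7 mm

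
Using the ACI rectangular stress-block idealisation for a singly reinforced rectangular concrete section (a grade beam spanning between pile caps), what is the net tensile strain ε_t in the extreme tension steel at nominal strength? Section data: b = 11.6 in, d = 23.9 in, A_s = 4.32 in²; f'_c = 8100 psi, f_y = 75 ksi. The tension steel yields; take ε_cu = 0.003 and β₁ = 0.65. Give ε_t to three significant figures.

ε_t ≈ 0.00849

a = A_s f_y/(0.85 f'_c b) = 4.057 in.
β₁ = 0.65, so c = a/β₁ = 4.057/0.65 = 6.242 in.
From the linear strain diagram with ε_cu = 0.003: ε_t = 0.003 (d − c)/c = 0.003 × (23.9 − 6.242)/6.242 = 0.00849.
Since ε_t ≥ 0.005, the section is tension-controlled.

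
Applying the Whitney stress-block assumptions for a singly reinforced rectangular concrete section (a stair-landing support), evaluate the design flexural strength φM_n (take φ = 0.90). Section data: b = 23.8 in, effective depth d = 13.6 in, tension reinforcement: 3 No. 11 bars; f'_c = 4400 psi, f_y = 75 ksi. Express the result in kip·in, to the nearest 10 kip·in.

A_s = 3 × 1.56 = 4.68 in².
T = A_s f_y = 4.68 × 75 = 351 kips.
a = T/(0.85 f'_c b) = 351/(0.85 × 4.4 × 23.8) = 3.943 in.
M_n = T(d − a/2) = 351 × (13.6 − 1.9715) = 4081.6 kip·in.
φM_n = 0.90 × 4081.6 = 3673.4 kip·in.

φM_n ≈ 3670 kip·in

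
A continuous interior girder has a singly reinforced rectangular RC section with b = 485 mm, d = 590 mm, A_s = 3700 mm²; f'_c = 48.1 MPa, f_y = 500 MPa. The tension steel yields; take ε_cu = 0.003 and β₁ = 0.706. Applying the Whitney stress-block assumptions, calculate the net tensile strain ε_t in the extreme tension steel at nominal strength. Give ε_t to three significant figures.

ε_t ≈ 0.0104

a = A_s f_y/(0.85 f'_c b) = 93.30 mm.
β₁ = 0.706, so c = a/β₁ = 93.30/0.706 = 132.15 mm.
From the linear strain diagram with ε_cu = 0.003: ε_t = 0.003 (d − c)/c = 0.003 × (590 − 132.15)/132.15 = 0.0104.
Since ε_t ≥ 0.005, the section is tension-controlled.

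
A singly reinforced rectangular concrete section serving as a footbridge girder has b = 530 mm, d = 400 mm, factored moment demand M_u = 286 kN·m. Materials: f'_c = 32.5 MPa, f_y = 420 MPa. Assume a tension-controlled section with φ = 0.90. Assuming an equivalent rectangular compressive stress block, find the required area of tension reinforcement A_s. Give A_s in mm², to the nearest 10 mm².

M_n = M_u/φ = 286/0.90 = 317.778 kN·m.
With M_n = 0.85 f'_c a b (d − a/2), solve the quadratic for a:
a = d − √(d² − 2M_n/(0.85 f'_c b)) = 400 − √(400² − 2 × 317.778×10⁶/(0.85 × 32.5 × 530)) = 58.55 mm.
A_s = 0.85 f'_c a b / f_y = 0.85 × 32.5 × 58.55 × 530 / 420 = 2041.1 mm².

A_s ≈ 2040 mm²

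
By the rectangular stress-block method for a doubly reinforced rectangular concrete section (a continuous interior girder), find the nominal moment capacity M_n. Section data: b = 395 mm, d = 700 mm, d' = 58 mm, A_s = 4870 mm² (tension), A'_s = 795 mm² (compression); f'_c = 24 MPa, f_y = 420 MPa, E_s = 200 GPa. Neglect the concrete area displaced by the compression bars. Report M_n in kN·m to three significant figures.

Assume both tension and compression steel yield.
Net tension couple steel: A_s − A'_s = 4075 mm².
a = (A_s − A'_s) f_y / (0.85 f'_c b) = 1711500/(0.85 × 24 × 395) = 212.40 mm.
c = a/β₁ = 212.40/0.85 = 249.88 mm; ε'_s = 0.003(c − d')/c = 0.0023 ≥ f_y/E_s = 0.0021, so compression steel does yield.
M_n = (A_s − A'_s) f_y (d − a/2) + A'_s f_y (d − d') = [1711500 × (700 − 106.2) + 333900 × (700 − 58)] × 10⁻⁶ = 1016.29 + 214.36 = 1230.65 kN·m.

M_n ≈ 1230 kN·m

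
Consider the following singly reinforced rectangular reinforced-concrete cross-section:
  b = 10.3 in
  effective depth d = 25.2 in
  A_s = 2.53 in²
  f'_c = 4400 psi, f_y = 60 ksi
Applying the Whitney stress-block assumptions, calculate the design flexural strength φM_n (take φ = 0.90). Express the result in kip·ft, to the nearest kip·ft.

T = A_s f_y = 2.53 × 60 = 151.8 kips.
a = T/(0.85 f'_c b) = 151.8/(0.85 × 4.4 × 10.3) = 3.941 in.
M_n = T(d − a/2) = 151.8 × (25.2 − 1.9705) = 3526.2 kip·in = 3526.2/12 = 293.85 kip·ft.
φM_n = 0.90 × 293.85 = 264.47 kip·ft.

φM_n ≈ 264 kip·ft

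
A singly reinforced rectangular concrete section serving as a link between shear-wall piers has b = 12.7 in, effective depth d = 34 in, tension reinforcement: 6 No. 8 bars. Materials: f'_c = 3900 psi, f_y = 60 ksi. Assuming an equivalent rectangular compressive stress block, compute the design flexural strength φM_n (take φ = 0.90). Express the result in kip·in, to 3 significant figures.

A_s = 6 × 0.79 = 4.74 in².
T = A_s f_y = 4.74 × 60 = 284.4 kips.
a = T/(0.85 f'_c b) = 284.4/(0.85 × 3.9 × 12.7) = 6.755 in.
M_n = T(d − a/2) = 284.4 × (34 − 3.3775) = 8709.0 kip·in.
φM_n = 0.90 × 8709.0 = 7838.1 kip·in.

φM_n ≈ 7840 kip·in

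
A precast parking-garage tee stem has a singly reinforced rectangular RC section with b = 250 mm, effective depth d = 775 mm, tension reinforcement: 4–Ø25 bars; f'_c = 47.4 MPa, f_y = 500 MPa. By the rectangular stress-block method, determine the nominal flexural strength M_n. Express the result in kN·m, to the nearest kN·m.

A_s = 4 × 491 = 1964 mm².
T = A_s f_y = 1964 × 500 = 982000 N = 982 kN.
From C = T: a = T/(0.85 f'_c b) = 982000/(0.85 × 47.4 × 250) = 97.49 mm.
M_n = T(d − a/2) = 982 kN × (775 − 48.745) mm = 713.18 kN·m.

M_n ≈ 713 kN·m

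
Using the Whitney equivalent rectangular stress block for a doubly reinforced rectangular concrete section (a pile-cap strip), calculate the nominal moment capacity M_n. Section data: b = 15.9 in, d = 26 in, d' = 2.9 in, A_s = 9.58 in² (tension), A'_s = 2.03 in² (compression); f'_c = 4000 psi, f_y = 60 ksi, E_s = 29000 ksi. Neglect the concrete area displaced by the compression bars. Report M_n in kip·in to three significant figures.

M_n ≈ 12700 kip·in

Assume both steels yield.
a = (A_s − A'_s) f_y/(0.85 f'_c b) = (9.58 − 2.03) × 60/(0.85 × 4 × 15.9) = 8.380 in.
c = a/β₁ = 8.380/0.85 = 9.859 in; ε'_s = 0.003(c − d')/c = 0.0021 ≥ ε_y = 0.0021, so the compression steel yields.
M_n = (A_s − A'_s) f_y (d − a/2) + A'_s f_y (d − d') = 453 × (26 − 4.19) + 121.8 × (26 − 2.9) = 9879.9 + 2813.6 = 12693.5 kip·in.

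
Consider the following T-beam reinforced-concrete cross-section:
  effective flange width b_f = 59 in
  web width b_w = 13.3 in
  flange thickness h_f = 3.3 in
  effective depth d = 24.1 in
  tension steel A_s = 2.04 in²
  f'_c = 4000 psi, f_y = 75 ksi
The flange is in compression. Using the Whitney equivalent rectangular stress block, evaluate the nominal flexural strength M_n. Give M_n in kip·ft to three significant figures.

Tension: T = A_s f_y = 2.04 × 75 = 153 kips.
Try a within the flange: a = T/(0.85 f'_c b_f) = 153/(0.85 × 4 × 59) = 0.763 in.
Since a = 0.763 ≤ h_f = 3.3 in, the stress block lies entirely in the flange; analyse as a rectangular beam of width b_f.
M_n = T(d − a/2) = 153 × (24.1 − 0.3815) = 3628.9 kip·in.
M_n = 3628.9/12 = 302.41 kip·ft.

M_n ≈ 302 kip·ft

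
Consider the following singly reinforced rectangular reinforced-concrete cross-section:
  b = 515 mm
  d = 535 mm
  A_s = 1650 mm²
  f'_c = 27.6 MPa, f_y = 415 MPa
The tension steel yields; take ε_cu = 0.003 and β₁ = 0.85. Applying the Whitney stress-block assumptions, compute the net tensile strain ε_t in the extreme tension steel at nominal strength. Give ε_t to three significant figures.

a = A_s f_y/(0.85 f'_c b) = 56.68 mm.
β₁ = 0.85, so c = a/β₁ = 56.68/0.85 = 66.68 mm.
From the linear strain diagram with ε_cu = 0.003: ε_t = 0.003 (d − c)/c = 0.003 × (535 − 66.68)/66.68 = 0.0211.
Since ε_t ≥ 0.005, the section is tension-controlled.

ε_t ≈ 0.0211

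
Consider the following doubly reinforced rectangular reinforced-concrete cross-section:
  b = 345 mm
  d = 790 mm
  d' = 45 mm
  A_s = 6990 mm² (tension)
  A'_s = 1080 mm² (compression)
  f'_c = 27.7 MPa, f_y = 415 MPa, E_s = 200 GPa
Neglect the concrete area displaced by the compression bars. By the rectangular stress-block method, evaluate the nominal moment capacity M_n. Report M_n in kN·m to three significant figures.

M_n ≈ 1900 kN·m

Assume both tension and compression steel yield.
Net tension couple steel: A_s − A'_s = 5910 mm².
a = (A_s − A'_s) f_y / (0.85 f'_c b) = 2452650/(0.85 × 27.7 × 345) = 301.94 mm.
c = a/β₁ = 301.94/0.85 = 355.22 mm; ε'_s = 0.003(c − d')/c = 0.0026 ≥ f_y/E_s = 0.0021, so compression steel does yield.
M_n = (A_s − A'_s) f_y (d − a/2) + A'_s f_y (d − d') = [2452650 × (790 − 150.97) + 448200 × (790 − 45)] × 10⁻⁶ = 1567.32 + 333.91 = 1901.23 kN·m.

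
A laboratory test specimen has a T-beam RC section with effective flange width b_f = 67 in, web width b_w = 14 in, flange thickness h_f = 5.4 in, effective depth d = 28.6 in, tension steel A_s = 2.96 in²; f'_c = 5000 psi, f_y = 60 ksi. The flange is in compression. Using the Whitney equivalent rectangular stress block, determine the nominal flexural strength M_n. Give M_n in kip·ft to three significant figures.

M_n ≈ 419 kip·ft

Tension: T = A_s f_y = 2.96 × 60 = 177.6 kips.
Try a within the flange: a = T/(0.85 f'_c b_f) = 177.6/(0.85 × 5 × 67) = 0.624 in.
Since a = 0.624 ≤ h_f = 5.4 in, the stress block lies entirely in the flange; analyse as a rectangular beam of width b_f.
M_n = T(d − a/2) = 177.6 × (28.6 − 0.312) = 5023.9 kip·in.
M_n = 5023.9/12 = 418.66 kip·ft.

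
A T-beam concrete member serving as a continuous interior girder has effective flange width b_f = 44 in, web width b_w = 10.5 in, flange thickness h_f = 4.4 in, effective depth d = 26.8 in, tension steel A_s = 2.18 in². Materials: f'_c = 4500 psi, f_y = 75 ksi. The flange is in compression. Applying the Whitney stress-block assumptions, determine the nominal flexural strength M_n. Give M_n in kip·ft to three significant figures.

M_n ≈ 359 kip·ft

Tension: T = A_s f_y = 2.18 × 75 = 163.5 kips.
Try a within the flange: a = T/(0.85 f'_c b_f) = 163.5/(0.85 × 4.5 × 44) = 0.971 in.
Since a = 0.971 ≤ h_f = 4.4 in, the stress block lies entirely in the flange; analyse as a rectangular beam of width b_f.
M_n = T(d − a/2) = 163.5 × (26.8 − 0.4855) = 4302.4 kip·in.
M_n = 4302.4/12 = 358.53 kip·ft.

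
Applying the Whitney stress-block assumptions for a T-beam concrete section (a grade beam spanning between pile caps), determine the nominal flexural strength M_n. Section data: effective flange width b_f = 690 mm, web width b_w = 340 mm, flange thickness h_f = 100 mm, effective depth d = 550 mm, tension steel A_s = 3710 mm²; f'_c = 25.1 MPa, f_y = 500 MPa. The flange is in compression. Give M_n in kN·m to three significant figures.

M_n ≈ 898 kN·m

Tension: T = A_s f_y = 3710 × 500 = 1855000 N.
Try a within the flange: a = T/(0.85 f'_c b_f) = 1855000/(0.85 × 25.1 × 690) = 126.01 mm.
a = 126.01 > h_f = 100 mm: the block extends into the web. Split into flange-overhang and web parts.
C_f = 0.85 f'_c (b_f − b_w) h_f = 0.85 × 25.1 × (690 − 340) × 100 = 746725 N.
Remaining web compression depth: a_w = (T − C_f)/(0.85 f'_c b_w) = (1855000 − 746725)/(0.85 × 25.1 × 340) = 152.78 mm.
M_n = C_f(d − h_f/2) + (T − C_f)(d − a_w/2) = 746725 × (550 − 50) + 1108275 × (550 − 76.39) = 373.36 + 524.89 = 898.25 × 10⁶ N·mm.
M_n = 898.25 kN·m.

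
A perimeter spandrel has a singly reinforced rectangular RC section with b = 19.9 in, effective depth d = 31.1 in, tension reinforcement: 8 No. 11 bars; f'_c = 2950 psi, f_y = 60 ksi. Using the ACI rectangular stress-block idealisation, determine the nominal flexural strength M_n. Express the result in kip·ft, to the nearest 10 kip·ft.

M_n ≈ 1470 kip·ft

A_s = 8 × 1.56 = 12.48 in².
T = A_s f_y = 12.48 × 60 = 748.8 kips.
a = T/(0.85 f'_c b) = 748.8/(0.85 × 2.95 × 19.9) = 15.006 in.
M_n = T(d − a/2) = 748.8 × (31.1 − 7.503) = 17669.4 kip·in = 17669.4/12 = 1472.45 kip·ft.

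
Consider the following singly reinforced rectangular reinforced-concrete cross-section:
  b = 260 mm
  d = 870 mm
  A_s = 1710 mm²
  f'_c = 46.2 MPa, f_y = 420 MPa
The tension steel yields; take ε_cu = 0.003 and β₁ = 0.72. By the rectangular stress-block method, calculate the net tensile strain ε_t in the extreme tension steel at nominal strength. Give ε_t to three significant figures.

a = A_s f_y/(0.85 f'_c b) = 70.34 mm.
β₁ = 0.72, so c = a/β₁ = 70.34/0.72 = 97.69 mm.
From the linear strain diagram with ε_cu = 0.003: ε_t = 0.003 (d − c)/c = 0.003 × (870 − 97.69)/97.69 = 0.0237.
Since ε_t ≥ 0.005, the section is tension-controlled.

ε_t ≈ 0.0237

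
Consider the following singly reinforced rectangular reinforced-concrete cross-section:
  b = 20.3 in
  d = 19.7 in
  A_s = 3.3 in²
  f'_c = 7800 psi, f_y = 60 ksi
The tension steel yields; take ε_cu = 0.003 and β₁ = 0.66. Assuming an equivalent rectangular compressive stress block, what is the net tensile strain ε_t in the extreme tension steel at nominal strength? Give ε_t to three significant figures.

ε_t ≈ 0.0235

a = A_s f_y/(0.85 f'_c b) = 1.471 in.
β₁ = 0.66, so c = a/β₁ = 1.471/0.66 = 2.229 in.
From the linear strain diagram with ε_cu = 0.003: ε_t = 0.003 (d − c)/c = 0.003 × (19.7 − 2.229)/2.229 = 0.0235.
Since ε_t ≥ 0.005, the section is tension-controlled.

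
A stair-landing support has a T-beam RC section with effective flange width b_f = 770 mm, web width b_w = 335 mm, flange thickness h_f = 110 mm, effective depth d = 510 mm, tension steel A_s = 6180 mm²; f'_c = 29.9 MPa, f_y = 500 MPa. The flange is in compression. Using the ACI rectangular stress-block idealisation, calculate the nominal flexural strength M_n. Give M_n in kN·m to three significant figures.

M_n ≈ 1300 kN·m

Tension: T = A_s f_y = 6180 × 500 = 3090000 N.
Try a within the flange: a = T/(0.85 f'_c b_f) = 3090000/(0.85 × 29.9 × 770) = 157.90 mm.
a = 157.90 > h_f = 110 mm: the block extends into the web. Split into flange-overhang and web parts.
C_f = 0.85 f'_c (b_f − b_w) h_f = 0.85 × 29.9 × (770 − 335) × 110 = 1216108 N.
Remaining web compression depth: a_w = (T − C_f)/(0.85 f'_c b_w) = (3090000 − 1216108)/(0.85 × 29.9 × 335) = 220.09 mm.
M_n = C_f(d − h_f/2) + (T − C_f)(d − a_w/2) = 1216108 × (510 − 55) + 1873892 × (510 − 110.045) = 553.33 + 749.47 = 1302.80 × 10⁶ N·mm.
M_n = 1302.80 kN·m.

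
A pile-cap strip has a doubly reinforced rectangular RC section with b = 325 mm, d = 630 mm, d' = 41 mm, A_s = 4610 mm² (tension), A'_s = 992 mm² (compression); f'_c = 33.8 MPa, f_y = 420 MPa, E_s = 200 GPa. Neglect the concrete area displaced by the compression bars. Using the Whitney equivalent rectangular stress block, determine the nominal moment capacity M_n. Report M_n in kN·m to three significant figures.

Assume both tension and compression steel yield.
Net tension couple steel: A_s − A'_s = 3618 mm².
a = (A_s − A'_s) f_y / (0.85 f'_c b) = 1519560/(0.85 × 33.8 × 325) = 162.74 mm.
c = a/β₁ = 162.74/0.809 = 201.16 mm; ε'_s = 0.003(c − d')/c = 0.0024 ≥ f_y/E_s = 0.0021, so compression steel does yield.
M_n = (A_s − A'_s) f_y (d − a/2) + A'_s f_y (d − d') = [1519560 × (630 − 81.37) + 416640 × (630 − 41)] × 10⁻⁶ = 833.68 + 245.40 = 1079.08 kN·m.

M_n ≈ 1080 kN·m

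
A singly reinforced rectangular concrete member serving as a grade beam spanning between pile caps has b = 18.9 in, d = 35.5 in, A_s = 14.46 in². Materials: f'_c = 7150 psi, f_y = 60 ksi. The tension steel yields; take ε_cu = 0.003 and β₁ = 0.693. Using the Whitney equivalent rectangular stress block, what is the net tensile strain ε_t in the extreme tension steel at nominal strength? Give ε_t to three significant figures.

ε_t ≈ 0.00677

a = A_s f_y/(0.85 f'_c b) = 7.553 in.
β₁ = 0.693, so c = a/β₁ = 7.553/0.693 = 10.899 in.
From the linear strain diagram with ε_cu = 0.003: ε_t = 0.003 (d − c)/c = 0.003 × (35.5 − 10.899)/10.899 = 0.00677.
Since ε_t ≥ 0.005, the section is tension-controlled.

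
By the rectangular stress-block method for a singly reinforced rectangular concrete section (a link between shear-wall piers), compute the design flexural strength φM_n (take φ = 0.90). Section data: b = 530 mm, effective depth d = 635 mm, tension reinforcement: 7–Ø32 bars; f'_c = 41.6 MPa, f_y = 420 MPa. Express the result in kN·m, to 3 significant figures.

φM_n ≈ 1220 kN·m

A_s = 7 × 804 = 5628 mm².
T = A_s f_y = 5628 × 420 = 2363760 N = 2363.76 kN.
From C = T: a = T/(0.85 f'_c b) = 2363760/(0.85 × 41.6 × 530) = 126.13 mm.
M_n = T(d − a/2) = 2363.76 kN × (635 − 63.065) mm = 1351.92 kN·m.
φM_n = 0.90 × 1351.92 = 1216.73 kN·m.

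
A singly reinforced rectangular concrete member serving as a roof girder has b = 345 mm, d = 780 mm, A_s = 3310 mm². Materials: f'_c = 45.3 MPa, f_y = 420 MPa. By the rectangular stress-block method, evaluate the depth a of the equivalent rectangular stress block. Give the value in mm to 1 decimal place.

a ≈ 104.7 mm

T = A_s f_y = 3310 × 420 = 1390200 N = 1390.2 kN.
Setting C = 0.85 f'_c a b equal to T: a = 1390200/(0.85 × 45.3 × 345) = 104.7 mm.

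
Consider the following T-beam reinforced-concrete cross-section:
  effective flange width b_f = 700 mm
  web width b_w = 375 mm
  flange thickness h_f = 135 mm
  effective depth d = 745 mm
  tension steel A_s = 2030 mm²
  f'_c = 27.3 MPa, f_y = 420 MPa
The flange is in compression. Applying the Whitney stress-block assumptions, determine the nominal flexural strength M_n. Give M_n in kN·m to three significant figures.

M_n ≈ 613 kN·m

Tension: T = A_s f_y = 2030 × 420 = 852600 N.
Try a within the flange: a = T/(0.85 f'_c b_f) = 852600/(0.85 × 27.3 × 700) = 52.49 mm.
Since a = 52.49 ≤ h_f = 135 mm, the stress block lies entirely in the flange; analyse as a rectangular beam of width b_f.
M_n = T(d − a/2) = 852600 × (745 − 26.245) = 612.81 × 10⁶ N·mm.
M_n = 612.81 kN·m.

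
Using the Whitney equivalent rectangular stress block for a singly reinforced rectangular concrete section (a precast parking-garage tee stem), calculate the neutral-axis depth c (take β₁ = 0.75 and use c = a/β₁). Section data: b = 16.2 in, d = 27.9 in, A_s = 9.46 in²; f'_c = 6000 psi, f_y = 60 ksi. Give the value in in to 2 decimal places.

T = A_s f_y = 9.46 × 60 = 567.6 kips.
a = T/(0.85 f'_c b) = 567.6/(0.85 × 6 × 16.2) = 6.8700 in.
With β₁ = 0.75, c = a/β₁ = 6.8700/0.75 = 9.16 in.

c ≈ 9.16 in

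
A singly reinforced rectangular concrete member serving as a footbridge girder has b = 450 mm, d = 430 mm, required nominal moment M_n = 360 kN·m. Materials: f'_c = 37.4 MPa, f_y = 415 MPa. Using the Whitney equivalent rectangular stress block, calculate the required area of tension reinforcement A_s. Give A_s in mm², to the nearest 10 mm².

A_s ≈ 2180 mm²

With M_n = 0.85 f'_c a b (d − a/2), solve the quadratic for a:
a = d − √(d² − 2M_n/(0.85 f'_c b)) = 430 − √(430² − 2 × 360×10⁶/(0.85 × 37.4 × 450)) = 63.16 mm.
A_s = 0.85 f'_c a b / f_y = 0.85 × 37.4 × 63.16 × 450 / 415 = 2177.2 mm².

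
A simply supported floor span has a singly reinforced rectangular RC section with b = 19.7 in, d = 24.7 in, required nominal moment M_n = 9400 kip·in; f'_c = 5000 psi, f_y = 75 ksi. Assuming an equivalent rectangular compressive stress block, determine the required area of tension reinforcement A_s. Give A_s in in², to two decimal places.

A_s ≈ 5.65 in²

From M_n = 0.85 f'_c a b (d − a/2):
a = d − √(d² − 2M_n/(0.85 f'_c b)) = 24.7 − √(24.7² − 2 × 9400/(0.85 × 5 × 19.7)) = 5.065 in.
A_s = 0.85 f'_c a b / f_y = 0.85 × 5 × 5.065 × 19.7 / 75 = 5.654 in².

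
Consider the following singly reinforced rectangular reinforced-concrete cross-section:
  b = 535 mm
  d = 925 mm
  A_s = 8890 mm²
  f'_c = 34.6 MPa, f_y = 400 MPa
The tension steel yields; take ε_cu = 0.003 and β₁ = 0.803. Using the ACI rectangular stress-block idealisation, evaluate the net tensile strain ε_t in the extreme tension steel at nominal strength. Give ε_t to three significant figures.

ε_t ≈ 0.00686

a = A_s f_y/(0.85 f'_c b) = 226.00 mm.
β₁ = 0.803, so c = a/β₁ = 226.00/0.803 = 281.44 mm.
From the linear strain diagram with ε_cu = 0.003: ε_t = 0.003 (d − c)/c = 0.003 × (925 − 281.44)/281.44 = 0.00686.
Since ε_t ≥ 0.005, the section is tension-controlled.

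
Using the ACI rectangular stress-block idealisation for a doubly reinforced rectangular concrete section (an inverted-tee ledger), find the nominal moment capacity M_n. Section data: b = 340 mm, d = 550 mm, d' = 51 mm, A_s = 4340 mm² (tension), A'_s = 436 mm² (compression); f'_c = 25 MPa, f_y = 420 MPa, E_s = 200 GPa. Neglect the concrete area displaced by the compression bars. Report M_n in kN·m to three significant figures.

Assume both tension and compression steel yield.
Net tension couple steel: A_s − A'_s = 3904 mm².
a = (A_s − A'_s) f_y / (0.85 f'_c b) = 1639680/(0.85 × 25 × 340) = 226.95 mm.
c = a/β₁ = 226.95/0.85 = 267.00 mm; ε'_s = 0.003(c − d')/c = 0.0024 ≥ f_y/E_s = 0.0021, so compression steel does yield.
M_n = (A_s − A'_s) f_y (d − a/2) + A'_s f_y (d − d') = [1639680 × (550 − 113.475) + 183120 × (550 − 51)] × 10⁻⁶ = 715.76 + 91.38 = 807.14 kN·m.

M_n ≈ 807 kN·m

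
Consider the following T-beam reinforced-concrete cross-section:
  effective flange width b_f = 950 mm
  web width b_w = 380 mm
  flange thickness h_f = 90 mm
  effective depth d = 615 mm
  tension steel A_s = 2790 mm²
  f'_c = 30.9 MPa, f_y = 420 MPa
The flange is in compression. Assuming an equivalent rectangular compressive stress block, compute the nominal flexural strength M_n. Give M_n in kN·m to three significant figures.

Tension: T = A_s f_y = 2790 × 420 = 1171800 N.
Try a within the flange: a = T/(0.85 f'_c b_f) = 1171800/(0.85 × 30.9 × 950) = 46.96 mm.
Since a = 46.96 ≤ h_f = 90 mm, the stress block lies entirely in the flange; analyse as a rectangular beam of width b_f.
M_n = T(d − a/2) = 1171800 × (615 − 23.48) = 693.14 × 10⁶ N·mm.
M_n = 693.14 kN·m.

M_n ≈ 693 kN·m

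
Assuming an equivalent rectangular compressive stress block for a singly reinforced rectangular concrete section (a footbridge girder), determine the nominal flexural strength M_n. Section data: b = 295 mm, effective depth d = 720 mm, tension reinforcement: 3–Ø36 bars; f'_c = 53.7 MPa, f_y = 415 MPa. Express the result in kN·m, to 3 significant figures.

A_s = 3 × 1018 = 3054 mm².
T = A_s f_y = 3054 × 415 = 1267410 N = 1267.41 kN.
From C = T: a = T/(0.85 f'_c b) = 1267410/(0.85 × 53.7 × 295) = 94.12 mm.
M_n = T(d − a/2) = 1267.41 kN × (720 − 47.06) mm = 852.89 kN·m.

M_n ≈ 853 kN·m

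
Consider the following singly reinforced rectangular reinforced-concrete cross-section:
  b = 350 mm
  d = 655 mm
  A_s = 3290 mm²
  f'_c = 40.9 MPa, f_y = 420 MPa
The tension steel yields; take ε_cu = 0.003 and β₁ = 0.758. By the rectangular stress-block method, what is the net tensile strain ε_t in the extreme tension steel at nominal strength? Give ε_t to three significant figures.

a = A_s f_y/(0.85 f'_c b) = 113.56 mm.
β₁ = 0.758, so c = a/β₁ = 113.56/0.758 = 149.82 mm.
From the linear strain diagram with ε_cu = 0.003: ε_t = 0.003 (d − c)/c = 0.003 × (655 − 149.82)/149.82 = 0.0101.
Since ε_t ≥ 0.005, the section is tension-controlled.

ε_t ≈ 0.0101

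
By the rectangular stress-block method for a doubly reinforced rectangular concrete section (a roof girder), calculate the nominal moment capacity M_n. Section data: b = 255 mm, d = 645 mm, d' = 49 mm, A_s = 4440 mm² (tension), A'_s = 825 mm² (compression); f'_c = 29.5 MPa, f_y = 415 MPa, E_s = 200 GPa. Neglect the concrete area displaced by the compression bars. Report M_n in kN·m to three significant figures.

M_n ≈ 996 kN·m

Assume both tension and compression steel yield.
Net tension couple steel: A_s − A'_s = 3615 mm².
a = (A_s − A'_s) f_y / (0.85 f'_c b) = 1500225/(0.85 × 29.5 × 255) = 234.63 mm.
c = a/β₁ = 234.63/0.839 = 279.65 mm; ε'_s = 0.003(c − d')/c = 0.0025 ≥ f_y/E_s = 0.0021, so compression steel does yield.
M_n = (A_s − A'_s) f_y (d − a/2) + A'_s f_y (d − d') = [1500225 × (645 − 117.315) + 342375 × (645 − 49)] × 10⁻⁶ = 791.65 + 204.06 = 995.71 kN·m.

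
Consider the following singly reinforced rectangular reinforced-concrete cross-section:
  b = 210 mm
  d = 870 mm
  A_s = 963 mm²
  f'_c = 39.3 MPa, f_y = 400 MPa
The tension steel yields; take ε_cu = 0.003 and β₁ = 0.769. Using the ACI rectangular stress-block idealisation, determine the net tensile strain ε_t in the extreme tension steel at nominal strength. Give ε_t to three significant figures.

a = A_s f_y/(0.85 f'_c b) = 54.91 mm.
β₁ = 0.769, so c = a/β₁ = 54.91/0.769 = 71.40 mm.
From the linear strain diagram with ε_cu = 0.003: ε_t = 0.003 (d − c)/c = 0.003 × (870 − 71.40)/71.40 = 0.0336.
Since ε_t ≥ 0.005, the section is tension-controlled.

ε_t ≈ 0.0336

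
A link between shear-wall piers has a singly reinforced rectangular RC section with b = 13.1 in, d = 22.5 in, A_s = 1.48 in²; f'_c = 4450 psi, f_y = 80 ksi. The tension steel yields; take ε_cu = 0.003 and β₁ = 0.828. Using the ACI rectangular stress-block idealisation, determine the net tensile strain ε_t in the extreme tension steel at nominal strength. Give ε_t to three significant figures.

a = A_s f_y/(0.85 f'_c b) = 2.389 in.
β₁ = 0.828, so c = a/β₁ = 2.389/0.828 = 2.885 in.
From the linear strain diagram with ε_cu = 0.003: ε_t = 0.003 (d − c)/c = 0.003 × (22.5 − 2.885)/2.885 = 0.0204.
Since ε_t ≥ 0.005, the section is tension-controlled.

ε_t ≈ 0.0204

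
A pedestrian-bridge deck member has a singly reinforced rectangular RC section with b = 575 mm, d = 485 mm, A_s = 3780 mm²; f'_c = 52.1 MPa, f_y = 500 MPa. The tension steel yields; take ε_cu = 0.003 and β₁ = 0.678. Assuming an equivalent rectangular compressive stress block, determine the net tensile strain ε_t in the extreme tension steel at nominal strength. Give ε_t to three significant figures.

a = A_s f_y/(0.85 f'_c b) = 74.22 mm.
β₁ = 0.678, so c = a/β₁ = 74.22/0.678 = 109.47 mm.
From the linear strain diagram with ε_cu = 0.003: ε_t = 0.003 (d − c)/c = 0.003 × (485 − 109.47)/109.47 = 0.0103.
Since ε_t ≥ 0.005, the section is tension-controlled.

ε_t ≈ 0.0103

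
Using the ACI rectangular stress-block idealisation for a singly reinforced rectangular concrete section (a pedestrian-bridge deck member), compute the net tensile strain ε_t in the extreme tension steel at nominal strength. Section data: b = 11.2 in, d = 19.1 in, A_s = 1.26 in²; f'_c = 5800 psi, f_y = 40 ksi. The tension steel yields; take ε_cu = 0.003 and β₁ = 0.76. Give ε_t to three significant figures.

ε_t ≈ 0.0447

a = A_s f_y/(0.85 f'_c b) = 0.913 in.
β₁ = 0.76, so c = a/β₁ = 0.913/0.76 = 1.201 in.
From the linear strain diagram with ε_cu = 0.003: ε_t = 0.003 (d − c)/c = 0.003 × (19.1 − 1.201)/1.201 = 0.0447.
Since ε_t ≥ 0.005, the section is tension-controlled.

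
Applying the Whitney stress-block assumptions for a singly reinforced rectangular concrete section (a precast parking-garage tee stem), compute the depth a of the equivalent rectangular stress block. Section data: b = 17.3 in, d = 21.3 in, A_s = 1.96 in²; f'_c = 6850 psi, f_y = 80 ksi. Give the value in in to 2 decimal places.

T = A_s f_y = 1.96 × 80 = 156.8 kips.
a = T/(0.85 f'_c b) = 156.8/(0.85 × 6.85 × 17.3) = 1.56 in.

a ≈ 1.56 in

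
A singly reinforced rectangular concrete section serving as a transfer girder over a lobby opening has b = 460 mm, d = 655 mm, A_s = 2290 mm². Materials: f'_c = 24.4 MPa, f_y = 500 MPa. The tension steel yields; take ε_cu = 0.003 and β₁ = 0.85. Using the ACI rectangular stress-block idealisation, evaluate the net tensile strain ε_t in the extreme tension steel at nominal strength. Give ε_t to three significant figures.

a = A_s f_y/(0.85 f'_c b) = 120.02 mm.
β₁ = 0.85, so c = a/β₁ = 120.02/0.85 = 141.20 mm.
From the linear strain diagram with ε_cu = 0.003: ε_t = 0.003 (d − c)/c = 0.003 × (655 − 141.20)/141.20 = 0.0109.
Since ε_t ≥ 0.005, the section is tension-controlled.

ε_t ≈ 0.0109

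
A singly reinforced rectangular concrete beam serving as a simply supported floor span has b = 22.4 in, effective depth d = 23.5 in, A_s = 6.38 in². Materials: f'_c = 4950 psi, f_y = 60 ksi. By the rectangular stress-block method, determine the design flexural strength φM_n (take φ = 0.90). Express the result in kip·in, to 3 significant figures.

T = A_s f_y = 6.38 × 60 = 382.8 kips.
a = T/(0.85 f'_c b) = 382.8/(0.85 × 4.95 × 22.4) = 4.062 in.
M_n = T(d − a/2) = 382.8 × (23.5 − 2.031) = 8218.3 kip·in.
φM_n = 0.90 × 8218.3 = 7396.5 kip·in.

φM_n ≈ 7400 kip·in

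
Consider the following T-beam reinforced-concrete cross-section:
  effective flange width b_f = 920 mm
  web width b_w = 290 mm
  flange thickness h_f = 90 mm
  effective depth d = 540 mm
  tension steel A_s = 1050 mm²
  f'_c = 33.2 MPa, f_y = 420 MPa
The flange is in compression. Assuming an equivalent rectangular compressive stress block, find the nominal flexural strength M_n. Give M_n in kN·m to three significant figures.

M_n ≈ 234 kN·m

Tension: T = A_s f_y = 1050 × 420 = 441000 N.
Try a within the flange: a = T/(0.85 f'_c b_f) = 441000/(0.85 × 33.2 × 920) = 16.99 mm.
Since a = 16.99 ≤ h_f = 90 mm, the stress block lies entirely in the flange; analyse as a rectangular beam of width b_f.
M_n = T(d − a/2) = 441000 × (540 − 8.495) = 234.39 × 10⁶ N·mm.
M_n = 234.39 kN·m.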